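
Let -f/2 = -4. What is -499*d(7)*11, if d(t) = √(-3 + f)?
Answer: -5489*√5 ≈ -12274.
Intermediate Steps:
f = 8 (f = -2*(-4) = 8)
d(t) = √5 (d(t) = √(-3 + 8) = √5)
-499*d(7)*11 = -499*√5*11 = -5489*√5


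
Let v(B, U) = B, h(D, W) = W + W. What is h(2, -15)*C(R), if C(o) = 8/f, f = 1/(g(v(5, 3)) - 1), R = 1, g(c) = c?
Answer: -960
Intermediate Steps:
h(D, W) = 2*W
f = ¼ (f = 1/(5 - 1) = 1/4 = ¼ ≈ 0.25000)
C(o) = 32 (C(o) = 8/(¼) = 8*4 = 32)
h(2, -15)*C(R) = (2*(-15))*32 = -30*32 = -960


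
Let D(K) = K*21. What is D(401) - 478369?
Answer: -469948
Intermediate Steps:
D(K) = 21*K
D(401) - 478369 = 21*401 - 478369 = 8421 - 478369 = -469948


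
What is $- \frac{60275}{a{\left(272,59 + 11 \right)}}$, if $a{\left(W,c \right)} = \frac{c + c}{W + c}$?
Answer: $- \frac{2061405}{14} \approx -1.4724 \cdot 10^{5}$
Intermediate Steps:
$a{\left(W,c \right)} = \frac{2 c}{W + c}$
$- \frac{60275}{a{\left(272,59 + 11 \right)}} = - \frac{60275}{2 \left(59 + 11\right) \frac{1}{272 + \left(59 + 11\right)}} = - \frac{60275}{2 \cdot 70 \frac{1}{272 + 70}} = - \frac{60275}{2 \cdot 70 \cdot \frac{1}{342}} = - \frac{60275}{\frac{70}{171}} = \left(-60275\right) \frac{171}{70} = - \frac{2061405}{14}$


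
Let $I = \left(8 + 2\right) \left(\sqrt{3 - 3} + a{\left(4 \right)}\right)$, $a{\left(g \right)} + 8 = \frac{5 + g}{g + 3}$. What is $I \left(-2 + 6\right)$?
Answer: $- \frac{1880}{7} \approx -268.57$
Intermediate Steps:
$a{\left(g \right)} = -8 + \frac{5 + g}{3 + g}$ ($a{\left(g \right)} = -8 + \frac{5 + g}{g + 3} = -8 + \frac{5 + g}{3 + g}$)
$I = - \frac{470}{7}$ ($I = \left(8 + 2\right) \left(\sqrt{3 - 3} + \frac{-19 - 28}{3 + 4}\right) = 10 \left(\sqrt{0} + \frac{-19 - 28}{7}\right) = 10 \left(0 + \frac{1}{7} \left(-47\right)\right) = 10 \left(0 - \frac{47}{7}\right) = 10 \left(- \frac{47}{7}\right) = - \frac{470}{7} \approx -67.143$)
$I \left(-2 + 6\right) = - \frac{470 \left(-2 + 6\right)}{7} = \left(- \frac{470}{7}\right) 4 = - \frac{1880}{7}$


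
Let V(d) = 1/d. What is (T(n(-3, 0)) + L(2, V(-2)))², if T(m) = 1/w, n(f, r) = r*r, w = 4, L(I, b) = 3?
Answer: 169/16 ≈ 10.563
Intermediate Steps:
n(f, r) = r²
T(m) = ¼ (T(m) = 1/4 = ¼)
(T(n(-3, 0)) + L(2, V(-2)))² = (¼ + 3)² = (13/4)² = 169/16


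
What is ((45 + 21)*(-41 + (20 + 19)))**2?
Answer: 17424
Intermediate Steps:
((45 + 21)*(-41 + (20 + 19)))**2 = (66*(-41 + 39))**2 = (66*(-2))**2 = (-132)**2 = 17424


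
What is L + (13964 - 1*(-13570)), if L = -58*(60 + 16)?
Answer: 23126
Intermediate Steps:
L = -4408 (L = -58*76 = -4408)
L + (13964 - 1*(-13570)) = -4408 + (13964 - 1*(-13570)) = -4408 + (13964 + 13570) = -4408 + 27534 = 23126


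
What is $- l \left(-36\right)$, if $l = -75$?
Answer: $-2700$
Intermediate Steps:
$- l \left(-36\right) = \left(-1\right) \left(-75\right) \left(-36\right) = 75 \left(-36\right) = -2700$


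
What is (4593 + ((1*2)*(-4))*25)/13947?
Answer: 4393/13947 ≈ 0.31498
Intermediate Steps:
(4593 + ((1*2)*(-4))*25)/13947 = (4593 + (2*(-4))*25)*(1/13947) = (4593 - 8*25)*(1/13947) = (4593 - 200)*(1/13947) = 4393*(1/13947) = 4393/13947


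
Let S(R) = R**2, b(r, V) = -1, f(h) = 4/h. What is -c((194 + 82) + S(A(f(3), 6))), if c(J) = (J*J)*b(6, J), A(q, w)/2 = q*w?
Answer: 283024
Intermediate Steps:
A(q, w) = 2*q*w (A(q, w) = 2*(q*w) = 2*q*w)
c(J) = -J**2 (c(J) = (J*J)*(-1) = J**2*(-1) = -J**2)
-c((194 + 82) + S(A(f(3), 6))) = -(-1)*((194 + 82) + (2*(4/3)*6)**2)**2 = -(-1)*(276 + (2*(4*(1/3))*6)**2)**2 = -(-1)*(276 + (2*(4/3)*6)**2)**2 = -(-1)*(276 + 16**2)**2 = -(-1)*(276 + 256)**2 = -(-1)*532**2 = -(-1)*283024 = -1*(-283024) = 283024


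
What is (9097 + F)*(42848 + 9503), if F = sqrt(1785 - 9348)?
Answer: 476237047 + 52351*I*sqrt(7563) ≈ 4.7624e+8 + 4.5527e+6*I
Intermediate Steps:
F = I*sqrt(7563) (F = sqrt(-7563) = I*sqrt(7563) ≈ 86.965*I)
(9097 + F)*(42848 + 9503) = (9097 + I*sqrt(7563))*(42848 + 9503) = (9097 + I*sqrt(7563))*52351 = 476237047 + 52351*I*sqrt(7563)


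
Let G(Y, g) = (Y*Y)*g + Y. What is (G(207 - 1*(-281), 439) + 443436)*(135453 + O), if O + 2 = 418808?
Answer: 58191175747260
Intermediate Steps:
O = 418806 (O = -2 + 418808 = 418806)
G(Y, g) = Y + g*Y² (G(Y, g) = Y²*g + Y = g*Y² + Y = Y + g*Y²)
(G(207 - 1*(-281), 439) + 443436)*(135453 + O) = ((207 - 1*(-281))*(1 + (207 - 1*(-281))*439) + 443436)*(135453 + 418806) = ((207 + 281)*(1 + (207 + 281)*439) + 443436)*554259 = (488*(1 + 488*439) + 443436)*554259 = (488*(1 + 214232) + 443436)*554259 = (488*214233 + 443436)*554259 = (104545704 + 443436)*554259 = 104989140*554259 = 58191175747260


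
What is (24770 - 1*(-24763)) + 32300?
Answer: 81833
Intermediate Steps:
(24770 - 1*(-24763)) + 32300 = (24770 + 24763) + 32300 = 49533 + 32300 = 81833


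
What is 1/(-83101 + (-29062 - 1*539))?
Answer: -1/112702 ≈ -8.8730e-6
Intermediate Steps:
1/(-83101 + (-29062 - 1*539)) = 1/(-83101 + (-29062 - 539)) = 1/(-83101 - 29601) = 1/(-112702) = -1/112702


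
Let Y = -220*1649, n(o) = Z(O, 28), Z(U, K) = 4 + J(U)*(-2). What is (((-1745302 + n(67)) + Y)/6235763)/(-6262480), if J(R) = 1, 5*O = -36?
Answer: 26351/488141763403 ≈ 5.3982e-8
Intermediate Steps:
O = -36/5 (O = (1/5)*(-36) = -36/5 ≈ -7.2000)
Z(U, K) = 2 (Z(U, K) = 4 + 1*(-2) = 4 - 2 = 2)
n(o) = 2
Y = -362780
(((-1745302 + n(67)) + Y)/6235763)/(-6262480) = (((-1745302 + 2) - 362780)/6235763)/(-6262480) = ((-1745300 - 362780)*(1/6235763))*(-1/6262480) = -2108080*1/6235763*(-1/6262480) = -2108080/6235763*(-1/6262480) = 26351/488141763403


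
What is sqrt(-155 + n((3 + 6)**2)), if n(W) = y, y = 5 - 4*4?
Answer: I*sqrt(166) ≈ 12.884*I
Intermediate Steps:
y = -11 (y = 5 - 16 = -11)
n(W) = -11
sqrt(-155 + n((3 + 6)**2)) = sqrt(-155 - 11) = sqrt(-166) = I*sqrt(166)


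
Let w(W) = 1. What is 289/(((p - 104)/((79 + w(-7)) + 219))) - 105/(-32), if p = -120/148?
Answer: -50951717/62048 ≈ -821.17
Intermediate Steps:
p = -30/37 (p = -120*1/148 = -30/37 ≈ -0.81081)
289/(((p - 104)/((79 + w(-7)) + 219))) - 105/(-32) = 289/(((-30/37 - 104)/((79 + 1) + 219))) - 105/(-32) = 289/((-3878/(37*(80 + 219)))) - 105*(-1/32) = 289/((-3878/37/299)) + 105/32 = 289/((-3878/37*1/299)) + 105/32 = 289/(-3878/11063) + 105/32 = 289*(-11063/3878) + 105/32 = -3197207/3878 + 105/32 = -50951717/62048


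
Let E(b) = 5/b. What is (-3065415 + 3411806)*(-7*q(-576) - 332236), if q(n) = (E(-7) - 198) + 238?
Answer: -115178817801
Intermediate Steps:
q(n) = 275/7 (q(n) = (5/(-7) - 198) + 238 = (5*(-1/7) - 198) + 238 = (-5/7 - 198) + 238 = -1391/7 + 238 = 275/7)
(-3065415 + 3411806)*(-7*q(-576) - 332236) = (-3065415 + 3411806)*(-7*275/7 - 332236) = 346391*(-275 - 332236) = 346391*(-332511) = -115178817801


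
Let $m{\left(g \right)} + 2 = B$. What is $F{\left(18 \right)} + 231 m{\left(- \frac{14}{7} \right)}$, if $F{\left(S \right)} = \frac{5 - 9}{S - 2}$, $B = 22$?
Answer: $\frac{18479}{4} \approx 4619.8$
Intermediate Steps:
$m{\left(g \right)} = 20$ ($m{\left(g \right)} = -2 + 22 = 20$)
$F{\left(S \right)} = - \frac{4}{-2 + S}$
$F{\left(18 \right)} + 231 m{\left(- \frac{14}{7} \right)} = - \frac{4}{-2 + 18} + 231 \cdot 20 = - \frac{4}{16} + 4620 = \left(-4\right) \frac{1}{16} + 4620 = - \frac{1}{4} + 4620 = \frac{18479}{4}$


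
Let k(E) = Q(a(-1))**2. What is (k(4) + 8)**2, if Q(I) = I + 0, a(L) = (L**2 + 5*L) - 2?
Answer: 1936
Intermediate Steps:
a(L) = -2 + L**2 + 5*L
Q(I) = I
k(E) = 36 (k(E) = (-2 + (-1)**2 + 5*(-1))**2 = (-2 + 1 - 5)**2 = (-6)**2 = 36)
(k(4) + 8)**2 = (36 + 8)**2 = 44**2 = 1936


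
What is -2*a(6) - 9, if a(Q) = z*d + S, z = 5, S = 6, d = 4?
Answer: -61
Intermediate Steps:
a(Q) = 26 (a(Q) = 5*4 + 6 = 20 + 6 = 26)
-2*a(6) - 9 = -2*26 - 9 = -52 - 9 = -61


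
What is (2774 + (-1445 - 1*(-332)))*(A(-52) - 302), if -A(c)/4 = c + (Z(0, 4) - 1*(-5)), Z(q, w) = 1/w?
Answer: -191015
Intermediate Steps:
A(c) = -21 - 4*c (A(c) = -4*(c + (1/4 - 1*(-5))) = -4*(c + (¼ + 5)) = -4*(c + 21/4) = -4*(21/4 + c) = -21 - 4*c)
(2774 + (-1445 - 1*(-332)))*(A(-52) - 302) = (2774 + (-1445 - 1*(-332)))*((-21 - 4*(-52)) - 302) = (2774 + (-1445 + 332))*((-21 + 208) - 302) = (2774 - 1113)*(187 - 302) = 1661*(-115) = -191015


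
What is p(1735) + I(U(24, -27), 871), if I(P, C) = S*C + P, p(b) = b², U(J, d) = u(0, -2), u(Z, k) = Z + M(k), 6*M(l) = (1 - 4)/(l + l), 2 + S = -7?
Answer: 24019089/8 ≈ 3.0024e+6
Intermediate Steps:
S = -9 (S = -2 - 7 = -9)
M(l) = -1/(4*l) (M(l) = ((1 - 4)/(l + l))/6 = (-3*1/(2*l))/6 = (-3/(2*l))/6 = -1/(4*l))
u(Z, k) = Z - 1/(4*k)
U(J, d) = ⅛ (U(J, d) = 0 - ¼/(-2) = 0 - ¼*(-½) = 0 + ⅛ = ⅛)
I(P, C) = P - 9*C (I(P, C) = -9*C + P = P - 9*C)
p(1735) + I(U(24, -27), 871) = 1735² + (⅛ - 9*871) = 3010225 + (⅛ - 7839) = 3010225 - 62711/8 = 24019089/8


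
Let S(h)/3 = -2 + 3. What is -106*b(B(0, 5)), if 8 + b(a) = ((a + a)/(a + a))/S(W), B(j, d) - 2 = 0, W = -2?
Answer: 2438/3 ≈ 812.67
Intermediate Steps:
S(h) = 3 (S(h) = 3*(-2 + 3) = 3*1 = 3)
B(j, d) = 2 (B(j, d) = 2 + 0 = 2)
b(a) = -23/3 (b(a) = -8 + ((a + a)/(a + a))/3 = -8 + ((2*a)/((2*a)))*(⅓) = -8 + ((2*a)*(1/(2*a)))*(⅓) = -8 + 1*(⅓) = -8 + ⅓ = -23/3)
-106*b(B(0, 5)) = -106*(-23/3) = 2438/3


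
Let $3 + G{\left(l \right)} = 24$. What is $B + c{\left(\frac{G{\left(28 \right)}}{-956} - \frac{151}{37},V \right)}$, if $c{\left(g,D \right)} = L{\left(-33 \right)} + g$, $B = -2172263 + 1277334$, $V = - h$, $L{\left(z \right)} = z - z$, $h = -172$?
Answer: $- \frac{31655573721}{35372} \approx -8.9493 \cdot 10^{5}$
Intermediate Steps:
$G{\left(l \right)} = 21$ ($G{\left(l \right)} = -3 + 24 = 21$)
$L{\left(z \right)} = 0$
$V = 172$ ($V = \left(-1\right) \left(-172\right) = 172$)
$B = -894929$
$c{\left(g,D \right)} = g$ ($c{\left(g,D \right)} = 0 + g = g$)
$B + c{\left(\frac{G{\left(28 \right)}}{-956} - \frac{151}{37},V \right)} = -894929 + \left(\frac{21}{-956} - \frac{151}{37}\right) = -894929 + \left(21 \left(- \frac{1}{956}\right) - \frac{151}{37}\right) = -894929 - \frac{145133}{35372} = - \frac{31655573721}{35372}$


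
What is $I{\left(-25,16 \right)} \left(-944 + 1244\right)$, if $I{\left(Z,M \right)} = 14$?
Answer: $4200$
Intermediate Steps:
$I{\left(-25,16 \right)} \left(-944 + 1244\right) = 14 \left(-944 + 1244\right) = 14 \cdot 300 = 4200$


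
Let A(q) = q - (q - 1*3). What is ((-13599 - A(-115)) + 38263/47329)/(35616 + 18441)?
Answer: -643730795/2558463753 ≈ -0.25161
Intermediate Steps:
A(q) = 3 (A(q) = q - (q - 3) = q - (-3 + q) = q + (3 - q) = 3)
((-13599 - A(-115)) + 38263/47329)/(35616 + 18441) = ((-13599 - 1*3) + 38263/47329)/(35616 + 18441) = ((-13599 - 3) + 38263*(1/47329))/54057 = (-13602 + 38263/47329)*(1/54057) = -643730795/47329*1/54057 = -643730795/2558463753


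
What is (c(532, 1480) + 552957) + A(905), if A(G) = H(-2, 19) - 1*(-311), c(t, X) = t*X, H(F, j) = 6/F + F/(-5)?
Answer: 6703127/5 ≈ 1.3406e+6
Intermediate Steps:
H(F, j) = 6/F - F/5 (H(F, j) = 6/F + F*(-1/5) = 6/F - F/5)
c(t, X) = X*t
A(G) = 1542/5 (A(G) = (6/(-2) - 1/5*(-2)) - 1*(-311) = (6*(-1/2) + 2/5) + 311 = (-3 + 2/5) + 311 = -13/5 + 311 = 1542/5)
(c(532, 1480) + 552957) + A(905) = (1480*532 + 552957) + 1542/5 = (787360 + 552957) + 1542/5 = 1340317 + 1542/5 = 6703127/5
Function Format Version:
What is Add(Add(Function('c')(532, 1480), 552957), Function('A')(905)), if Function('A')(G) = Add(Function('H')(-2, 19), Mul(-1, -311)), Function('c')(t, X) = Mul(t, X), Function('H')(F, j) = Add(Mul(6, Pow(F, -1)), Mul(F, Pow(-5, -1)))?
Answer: Rational(6703127, 5) ≈ 1.3406e+6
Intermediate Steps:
Function('H')(F, j) = Add(Mul(6, Pow(F, -1)), Mul(Rational(-1, 5), F)) (Function('H')(F, j) = Add(Mul(6, Pow(F, -1)), Mul(F, Rational(-1, 5))) = Add(Mul(6, Pow(F, -1)), Mul(Rational(-1, 5), F)))
Function('c')(t, X) = Mul(X, t)
Function('A')(G) = Rational(1542, 5) (Function('A')(G) = Add(Add(Mul(6, Pow(-2, -1)), Mul(Rational(-1, 5), -2)), Mul(-1, -311)) = Add(Add(Mul(6, Rational(-1, 2)), Rational(2, 5)), 311) = Add(Add(-3, Rational(2, 5)), 311) = Add(Rational(-13, 5), 311) = Rational(1542, 5))
Add(Add(Function('c')(532, 1480), 552957), Function('A')(905)) = Add(Add(Mul(1480, 532), 552957), Rational(1542, 5)) = Add(Add(787360, 552957), Rational(1542, 5)) = Add(1340317, Rational(1542, 5)) = Rational(6703127, 5)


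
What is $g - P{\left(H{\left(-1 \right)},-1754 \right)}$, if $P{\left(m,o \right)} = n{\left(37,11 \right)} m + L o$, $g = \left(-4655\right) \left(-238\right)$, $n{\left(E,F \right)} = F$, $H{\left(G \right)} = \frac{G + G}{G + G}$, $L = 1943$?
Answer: $4515901$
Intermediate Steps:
$H{\left(G \right)} = 1$ ($H{\left(G \right)} = \frac{2 G}{2 G} = 2 G \frac{1}{2 G} = 1$)
$g = 1107890$
$P{\left(m,o \right)} = 11 m + 1943 o$
$g - P{\left(H{\left(-1 \right)},-1754 \right)} = 1107890 - \left(11 \cdot 1 + 1943 \left(-1754\right)\right) = 1107890 - \left(11 - 3408022\right) = 1107890 - -3408011 = 1107890 + 3408011 = 4515901$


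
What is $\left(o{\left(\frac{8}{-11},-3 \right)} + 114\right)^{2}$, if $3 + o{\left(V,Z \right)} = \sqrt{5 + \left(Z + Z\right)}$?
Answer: $\left(111 + i\right)^{2} \approx 12320.0 + 222.0 i$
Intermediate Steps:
$o{\left(V,Z \right)} = -3 + \sqrt{5 + 2 Z}$ ($o{\left(V,Z \right)} = -3 + \sqrt{5 + \left(Z + Z\right)} = -3 + \sqrt{5 + 2 Z}$)
$\left(o{\left(\frac{8}{-11},-3 \right)} + 114\right)^{2} = \left(\left(-3 + \sqrt{5 + 2 \left(-3\right)}\right) + 114\right)^{2} = \left(\left(-3 + \sqrt{5 - 6}\right) + 114\right)^{2} = \left(\left(-3 + \sqrt{-1}\right) + 114\right)^{2} = \left(\left(-3 + i\right) + 114\right)^{2} = \left(111 + i\right)^{2}$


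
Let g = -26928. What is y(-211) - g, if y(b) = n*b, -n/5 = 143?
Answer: 177793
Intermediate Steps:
n = -715 (n = -5*143 = -715)
y(b) = -715*b
y(-211) - g = -715*(-211) - 1*(-26928) = 150865 + 26928 = 177793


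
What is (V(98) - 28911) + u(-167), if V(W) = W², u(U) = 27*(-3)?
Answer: -19388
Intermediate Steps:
u(U) = -81
(V(98) - 28911) + u(-167) = (98² - 28911) - 81 = (9604 - 28911) - 81 = -19307 - 81 = -19388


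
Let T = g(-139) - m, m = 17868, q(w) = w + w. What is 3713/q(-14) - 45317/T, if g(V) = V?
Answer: -65591115/504196 ≈ -130.09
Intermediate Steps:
q(w) = 2*w
T = -18007 (T = -139 - 1*17868 = -139 - 17868 = -18007)
3713/q(-14) - 45317/T = 3713/((2*(-14))) - 45317/(-18007) = 3713/(-28) - 45317*(-1/18007) = 3713*(-1/28) + 45317/18007 = -3713/28 + 45317/18007 = -65591115/504196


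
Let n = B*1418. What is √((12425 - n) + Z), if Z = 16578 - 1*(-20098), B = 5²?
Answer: √13651 ≈ 116.84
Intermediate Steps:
B = 25
n = 35450 (n = 25*1418 = 35450)
Z = 36676 (Z = 16578 + 20098 = 36676)
√((12425 - n) + Z) = √((12425 - 1*35450) + 36676) = √((12425 - 35450) + 36676) = √(-23025 + 36676) = √13651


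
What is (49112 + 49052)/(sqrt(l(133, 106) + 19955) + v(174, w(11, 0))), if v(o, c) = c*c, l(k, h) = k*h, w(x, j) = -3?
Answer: -73623/2831 + 24541*sqrt(34053)/8493 ≈ 507.22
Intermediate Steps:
l(k, h) = h*k
v(o, c) = c**2
(49112 + 49052)/(sqrt(l(133, 106) + 19955) + v(174, w(11, 0))) = (49112 + 49052)/(sqrt(106*133 + 19955) + (-3)**2) = 98164/(sqrt(14098 + 19955) + 9) = 98164/(sqrt(34053) + 9) = 98164/(9 + sqrt(34053))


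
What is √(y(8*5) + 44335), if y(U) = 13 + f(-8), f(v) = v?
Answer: 2*√11085 ≈ 210.57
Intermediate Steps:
y(U) = 5 (y(U) = 13 - 8 = 5)
√(y(8*5) + 44335) = √(5 + 44335) = √44340 = 2*√11085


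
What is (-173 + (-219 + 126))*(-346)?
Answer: 92036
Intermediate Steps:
(-173 + (-219 + 126))*(-346) = (-173 - 93)*(-346) = -266*(-346) = 92036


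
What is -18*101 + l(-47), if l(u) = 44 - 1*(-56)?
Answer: -1718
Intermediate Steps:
l(u) = 100 (l(u) = 44 + 56 = 100)
-18*101 + l(-47) = -18*101 + 100 = -1818 + 100 = -1718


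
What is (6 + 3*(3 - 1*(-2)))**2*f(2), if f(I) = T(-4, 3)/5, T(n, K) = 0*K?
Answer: 0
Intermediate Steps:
T(n, K) = 0
f(I) = 0 (f(I) = 0/5 = 0*(1/5) = 0)
(6 + 3*(3 - 1*(-2)))**2*f(2) = (6 + 3*(3 - 1*(-2)))**2*0 = (6 + 3*(3 + 2))**2*0 = (6 + 3*5)**2*0 = (6 + 15)**2*0 = 21**2*0 = 441*0 = 0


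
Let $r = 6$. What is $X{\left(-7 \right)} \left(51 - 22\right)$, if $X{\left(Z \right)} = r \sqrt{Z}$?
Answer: $174 i \sqrt{7} \approx 460.36 i$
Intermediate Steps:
$X{\left(Z \right)} = 6 \sqrt{Z}$
$X{\left(-7 \right)} \left(51 - 22\right) = 6 \sqrt{-7} \left(51 - 22\right) = 6 i \sqrt{7} \cdot 29 = 174 i \sqrt{7}$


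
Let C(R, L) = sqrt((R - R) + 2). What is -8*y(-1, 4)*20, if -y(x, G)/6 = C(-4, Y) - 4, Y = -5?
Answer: -3840 + 960*sqrt(2) ≈ -2482.4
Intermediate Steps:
C(R, L) = sqrt(2) (C(R, L) = sqrt(0 + 2) = sqrt(2))
y(x, G) = 24 - 6*sqrt(2) (y(x, G) = -6*(sqrt(2) - 4) = -6*(-4 + sqrt(2)) = 24 - 6*sqrt(2))
-8*y(-1, 4)*20 = -8*(24 - 6*sqrt(2))*20 = (-192 + 48*sqrt(2))*20 = -3840 + 960*sqrt(2)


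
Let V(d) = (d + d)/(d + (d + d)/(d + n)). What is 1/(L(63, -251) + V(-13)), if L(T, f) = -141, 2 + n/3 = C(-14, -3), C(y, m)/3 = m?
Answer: -11/1528 ≈ -0.0071990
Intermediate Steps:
C(y, m) = 3*m
n = -33 (n = -6 + 3*(3*(-3)) = -6 + 3*(-9) = -6 - 27 = -33)
V(d) = 2*d/(d + 2*d/(-33 + d)) (V(d) = (d + d)/(d + (d + d)/(d - 33)) = (2*d)/(d + (2*d)/(-33 + d)) = (2*d)/(d + 2*d/(-33 + d)) = 2*d/(d + 2*d/(-33 + d)))
1/(L(63, -251) + V(-13)) = 1/(-141 + 2*(-33 - 13)/(-31 - 13)) = 1/(-141 + 2*(-46)/(-44)) = 1/(-141 + 2*(-1/44)*(-46)) = 1/(-141 + 23/11) = 1/(-1528/11) = -11/1528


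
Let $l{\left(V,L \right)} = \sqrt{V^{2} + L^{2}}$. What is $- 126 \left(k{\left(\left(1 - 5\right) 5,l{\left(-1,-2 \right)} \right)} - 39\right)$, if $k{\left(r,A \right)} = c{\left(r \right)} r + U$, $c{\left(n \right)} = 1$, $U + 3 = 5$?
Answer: $7182$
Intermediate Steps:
$U = 2$ ($U = -3 + 5 = 2$)
$l{\left(V,L \right)} = \sqrt{L^{2} + V^{2}}$
$k{\left(r,A \right)} = 2 + r$ ($k{\left(r,A \right)} = 1 r + 2 = r + 2 = 2 + r$)
$- 126 \left(k{\left(\left(1 - 5\right) 5,l{\left(-1,-2 \right)} \right)} - 39\right) = - 126 \left(\left(2 + \left(1 - 5\right) 5\right) - 39\right) = - 126 \left(\left(2 - 20\right) - 39\right) = - 126 \left(-18 - 39\right) = \left(-126\right) \left(-57\right) = 7182$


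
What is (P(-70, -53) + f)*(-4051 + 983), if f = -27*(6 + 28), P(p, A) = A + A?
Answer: 3141632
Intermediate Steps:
P(p, A) = 2*A
f = -918 (f = -27*34 = -918)
(P(-70, -53) + f)*(-4051 + 983) = (2*(-53) - 918)*(-4051 + 983) = (-106 - 918)*(-3068) = -1024*(-3068) = 3141632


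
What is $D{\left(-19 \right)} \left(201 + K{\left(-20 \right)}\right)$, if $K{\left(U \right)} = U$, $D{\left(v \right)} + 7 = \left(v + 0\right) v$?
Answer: $64074$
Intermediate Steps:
$D{\left(v \right)} = -7 + v^{2}$ ($D{\left(v \right)} = -7 + \left(v + 0\right) v = -7 + v v = -7 + v^{2}$)
$D{\left(-19 \right)} \left(201 + K{\left(-20 \right)}\right) = \left(-7 + \left(-19\right)^{2}\right) \left(201 - 20\right) = \left(-7 + 361\right) 181 = 354 \cdot 181 = 64074$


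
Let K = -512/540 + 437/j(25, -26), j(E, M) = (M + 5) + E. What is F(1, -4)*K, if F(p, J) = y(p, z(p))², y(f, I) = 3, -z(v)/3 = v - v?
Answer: 58483/60 ≈ 974.72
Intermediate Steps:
z(v) = 0 (z(v) = -3*(v - v) = -3*0 = 0)
j(E, M) = 5 + E + M (j(E, M) = (5 + M) + E = 5 + E + M)
F(p, J) = 9 (F(p, J) = 3² = 9)
K = 58483/540 (K = -512/540 + 437/(5 + 25 - 26) = -512*1/540 + 437/4 = -128/135 + 437*(¼) = -128/135 + 437/4 = 58483/540 ≈ 108.30)
F(1, -4)*K = 9*(58483/540) = 58483/60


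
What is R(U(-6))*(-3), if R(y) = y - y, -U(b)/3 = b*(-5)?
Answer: 0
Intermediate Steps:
U(b) = 15*b (U(b) = -3*b*(-5) = -(-15)*b = 15*b)
R(y) = 0
R(U(-6))*(-3) = 0*(-3) = 0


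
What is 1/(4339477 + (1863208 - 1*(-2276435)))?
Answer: 1/8479120 ≈ 1.1794e-7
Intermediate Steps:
1/(4339477 + (1863208 - 1*(-2276435))) = 1/(4339477 + (1863208 + 2276435)) = 1/(4339477 + 4139643) = 1/8479120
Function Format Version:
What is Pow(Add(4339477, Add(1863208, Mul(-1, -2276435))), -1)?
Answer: Rational(1, 8479120) ≈ 1.1794e-7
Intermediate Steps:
Pow(Add(4339477, Add(1863208, Mul(-1, -2276435))), -1) = Pow(Add(4339477, Add(1863208, 2276435)), -1) = Pow(Add(4339477, 4139643), -1) = Pow(8479120, -1) = Rational(1, 8479120)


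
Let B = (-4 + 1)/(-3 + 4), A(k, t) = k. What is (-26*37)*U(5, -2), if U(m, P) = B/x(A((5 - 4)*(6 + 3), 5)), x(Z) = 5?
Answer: 2886/5 ≈ 577.20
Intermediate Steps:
B = -3 (B = -3/1 = -3*1 = -3)
U(m, P) = -⅗ (U(m, P) = -3/5 = -3*⅕ = -⅗)
(-26*37)*U(5, -2) = -26*37*(-⅗) = -962*(-⅗) = 2886/5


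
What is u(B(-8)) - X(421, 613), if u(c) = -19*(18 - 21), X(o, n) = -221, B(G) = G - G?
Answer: 278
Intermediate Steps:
B(G) = 0
u(c) = 57 (u(c) = -19*(-3) = 57)
u(B(-8)) - X(421, 613) = 57 - 1*(-221) = 57 + 221 = 278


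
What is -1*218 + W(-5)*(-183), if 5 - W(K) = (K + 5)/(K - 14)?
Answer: -1133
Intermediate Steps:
W(K) = 5 - (5 + K)/(-14 + K) (W(K) = 5 - (K + 5)/(K - 14) = 5 - (5 + K)/(-14 + K))
-1*218 + W(-5)*(-183) = -1*218 + ((-75 + 4*(-5))/(-14 - 5))*(-183) = -218 + ((-75 - 20)/(-19))*(-183) = -218 - 1/19*(-95)*(-183) = -218 + 5*(-183) = -218 - 915 = -1133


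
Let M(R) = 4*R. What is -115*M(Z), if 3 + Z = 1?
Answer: 920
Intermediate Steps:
Z = -2 (Z = -3 + 1 = -2)
-115*M(Z) = -460*(-2) = -115*(-8) = 920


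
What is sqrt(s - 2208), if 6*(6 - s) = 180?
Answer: 6*I*sqrt(62) ≈ 47.244*I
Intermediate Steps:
s = -24 (s = 6 - 1/6*180 = 6 - 30 = -24)
sqrt(s - 2208) = sqrt(-24 - 2208) = sqrt(-2232) = 6*I*sqrt(62)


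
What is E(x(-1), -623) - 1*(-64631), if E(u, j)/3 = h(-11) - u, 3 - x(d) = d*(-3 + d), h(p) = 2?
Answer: 64640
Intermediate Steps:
x(d) = 3 - d*(-3 + d)
E(u, j) = 6 - 3*u (E(u, j) = 3*(2 - u) = 6 - 3*u)
E(x(-1), -623) - 1*(-64631) = (6 - 3*(3 - 1*(-1)² + 3*(-1))) - 1*(-64631) = (6 - 3*(3 - 1*1 - 3)) + 64631 = (6 - 3*(3 - 1 - 3)) + 64631 = (6 - 3*(-1)) + 64631 = (6 + 3) + 64631 = 9 + 64631 = 64640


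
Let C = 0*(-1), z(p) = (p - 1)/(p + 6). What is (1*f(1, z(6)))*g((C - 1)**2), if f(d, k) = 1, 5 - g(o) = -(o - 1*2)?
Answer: 4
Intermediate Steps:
z(p) = (-1 + p)/(6 + p)
C = 0
g(o) = 3 + o (g(o) = 5 - (-1)*(o - 1*2) = 5 - (-1)*(o - 2) = 5 - (-1)*(-2 + o) = 5 - (2 - o) = 5 + (-2 + o) = 3 + o)
(1*f(1, z(6)))*g((C - 1)**2) = (1*1)*(3 + (0 - 1)**2) = 1*(3 + (-1)**2) = 1*(3 + 1) = 1*4 = 4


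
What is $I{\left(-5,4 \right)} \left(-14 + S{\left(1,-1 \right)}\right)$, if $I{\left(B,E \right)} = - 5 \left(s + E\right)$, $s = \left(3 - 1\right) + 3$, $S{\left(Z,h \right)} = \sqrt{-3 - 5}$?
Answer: $630 - 90 i \sqrt{2} \approx 630.0 - 127.28 i$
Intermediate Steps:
$S{\left(Z,h \right)} = 2 i \sqrt{2}$ ($S{\left(Z,h \right)} = \sqrt{-8} = 2 i \sqrt{2}$)
$s = 5$ ($s = 2 + 3 = 5$)
$I{\left(B,E \right)} = -25 - 5 E$ ($I{\left(B,E \right)} = - 5 \left(5 + E\right) = -25 - 5 E$)
$I{\left(-5,4 \right)} \left(-14 + S{\left(1,-1 \right)}\right) = \left(-25 - 20\right) \left(-14 + 2 i \sqrt{2}\right) = - 45 \left(-14 + 2 i \sqrt{2}\right) = 630 - 90 i \sqrt{2}$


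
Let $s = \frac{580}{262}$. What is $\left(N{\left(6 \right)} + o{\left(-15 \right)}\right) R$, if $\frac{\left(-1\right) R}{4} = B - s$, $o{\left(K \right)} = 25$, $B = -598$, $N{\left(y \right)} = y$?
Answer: $\frac{9749872}{131} \approx 74427.0$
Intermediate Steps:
$s = \frac{290}{131}$ ($s = 580 \cdot \frac{1}{262} = \frac{290}{131} \approx 2.2137$)
$R = \frac{314512}{131}$ ($R = - 4 \left(-598 - \frac{290}{131}\right) = \left(-4\right) \left(- \frac{78628}{131}\right) = \frac{314512}{131} \approx 2400.9$)
$\left(N{\left(6 \right)} + o{\left(-15 \right)}\right) R = \left(6 + 25\right) \frac{314512}{131} = 31 \cdot \frac{314512}{131} = \frac{9749872}{131}$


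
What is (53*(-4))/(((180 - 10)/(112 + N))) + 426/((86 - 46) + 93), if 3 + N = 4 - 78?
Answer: -91444/2261 ≈ -40.444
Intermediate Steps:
N = -77 (N = -3 + (4 - 78) = -3 - 74 = -77)
(53*(-4))/(((180 - 10)/(112 + N))) + 426/((86 - 46) + 93) = (53*(-4))/(((180 - 10)/(112 - 77))) + 426/((86 - 46) + 93) = -212/(170/35) + 426/(40 + 93) = -212/(170*(1/35)) + 426/133 = -212/34/7 + 426*(1/133) = -212*7/34 + 426/133 = -742/17 + 426/133 = -91444/2261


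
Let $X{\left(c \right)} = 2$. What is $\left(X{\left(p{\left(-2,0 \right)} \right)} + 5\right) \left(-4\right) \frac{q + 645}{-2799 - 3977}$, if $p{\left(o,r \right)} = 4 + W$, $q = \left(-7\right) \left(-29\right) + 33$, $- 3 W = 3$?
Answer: $\frac{881}{242} \approx 3.6405$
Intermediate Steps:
$W = -1$ ($W = \left(- \frac{1}{3}\right) 3 = -1$)
$q = 236$ ($q = 203 + 33 = 236$)
$p{\left(o,r \right)} = 3$ ($p{\left(o,r \right)} = 4 - 1 = 3$)
$\left(X{\left(p{\left(-2,0 \right)} \right)} + 5\right) \left(-4\right) \frac{q + 645}{-2799 - 3977} = \left(2 + 5\right) \left(-4\right) \frac{236 + 645}{-2799 - 3977} = 7 \left(-4\right) \frac{881}{-6776} = - 28 \cdot 881 \left(- \frac{1}{6776}\right) = \left(-28\right) \left(- \frac{881}{6776}\right) = \frac{881}{242}$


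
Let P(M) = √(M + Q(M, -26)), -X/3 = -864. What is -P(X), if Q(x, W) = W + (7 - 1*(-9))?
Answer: -√2582 ≈ -50.813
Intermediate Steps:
X = 2592 (X = -3*(-864) = 2592)
Q(x, W) = 16 + W (Q(x, W) = W + (7 + 9) = W + 16 = 16 + W)
P(M) = √(-10 + M) (P(M) = √(M + (16 - 26)) = √(M - 10) = √(-10 + M))
-P(X) = -√(-10 + 2592) = -√2582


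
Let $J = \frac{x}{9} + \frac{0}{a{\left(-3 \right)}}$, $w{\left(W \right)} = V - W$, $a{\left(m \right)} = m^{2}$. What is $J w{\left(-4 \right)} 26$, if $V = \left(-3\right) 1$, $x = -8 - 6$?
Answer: $- \frac{364}{9} \approx -40.444$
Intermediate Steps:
$x = -14$ ($x = -8 - 6 = -14$)
$V = -3$
$w{\left(W \right)} = -3 - W$
$J = - \frac{14}{9}$ ($J = - \frac{14}{9} + \frac{0}{\left(-3\right)^{2}} = \left(-14\right) \frac{1}{9} + \frac{0}{9} = - \frac{14}{9} + 0 \cdot \frac{1}{9} = - \frac{14}{9} + 0 = - \frac{14}{9} \approx -1.5556$)
$J w{\left(-4 \right)} 26 = - \frac{14 \left(-3 - -4\right)}{9} \cdot 26 = - \frac{14 \left(-3 + 4\right)}{9} \cdot 26 = \left(- \frac{14}{9}\right) 1 \cdot 26 = \left(- \frac{14}{9}\right) 26 = - \frac{364}{9}$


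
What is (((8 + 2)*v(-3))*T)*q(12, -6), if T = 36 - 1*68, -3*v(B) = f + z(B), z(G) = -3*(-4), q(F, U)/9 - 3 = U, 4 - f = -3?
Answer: -54720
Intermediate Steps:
f = 7 (f = 4 - 1*(-3) = 4 + 3 = 7)
q(F, U) = 27 + 9*U
z(G) = 12
v(B) = -19/3 (v(B) = -(7 + 12)/3 = -⅓*19 = -19/3)
T = -32 (T = 36 - 68 = -32)
(((8 + 2)*v(-3))*T)*q(12, -6) = (((8 + 2)*(-19/3))*(-32))*(27 + 9*(-6)) = ((10*(-19/3))*(-32))*(27 - 54) = -190/3*(-32)*(-27) = (6080/3)*(-27) = -54720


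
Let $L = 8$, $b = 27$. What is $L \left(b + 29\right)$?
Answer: $448$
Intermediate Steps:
$L \left(b + 29\right) = 8 \left(27 + 29\right) = 8 \cdot 56 = 448$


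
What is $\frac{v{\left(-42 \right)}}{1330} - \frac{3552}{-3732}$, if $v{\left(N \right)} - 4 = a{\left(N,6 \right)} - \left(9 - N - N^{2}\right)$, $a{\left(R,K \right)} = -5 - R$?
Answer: $\frac{469587}{206815} \approx 2.2706$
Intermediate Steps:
$v{\left(N \right)} = -10 + N^{2}$ ($v{\left(N \right)} = 4 - \left(14 - N^{2}\right) = 4 + \left(\left(-5 - N\right) + \left(-9 + N + N^{2}\right)\right) = 4 + \left(-14 + N^{2}\right) = -10 + N^{2}$)
$\frac{v{\left(-42 \right)}}{1330} - \frac{3552}{-3732} = \frac{-10 + \left(-42\right)^{2}}{1330} - \frac{3552}{-3732} = \left(-10 + 1764\right) \frac{1}{1330} - - \frac{296}{311} = 1754 \cdot \frac{1}{1330} + \frac{296}{311} = \frac{877}{665} + \frac{296}{311} = \frac{469587}{206815}$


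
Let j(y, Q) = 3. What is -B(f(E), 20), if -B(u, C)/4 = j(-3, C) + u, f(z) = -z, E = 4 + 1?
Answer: -8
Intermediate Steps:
E = 5
B(u, C) = -12 - 4*u (B(u, C) = -4*(3 + u) = -12 - 4*u)
-B(f(E), 20) = -(-12 - (-4)*5) = -(-12 - 4*(-5)) = -(-12 + 20) = -1*8 = -8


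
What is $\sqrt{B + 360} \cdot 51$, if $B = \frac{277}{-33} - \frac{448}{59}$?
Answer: $\frac{17 \sqrt{1304086971}}{649} \approx 945.93$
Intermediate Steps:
$B = - \frac{31127}{1947}$ ($B = 277 \left(- \frac{1}{33}\right) - \frac{448}{59} = - \frac{277}{33} - \frac{448}{59} = - \frac{31127}{1947} \approx -15.987$)
$\sqrt{B + 360} \cdot 51 = \sqrt{- \frac{31127}{1947} + 360} \cdot 51 = \sqrt{\frac{669793}{1947}} \cdot 51 = \frac{\sqrt{1304086971}}{1947} \cdot 51 = \frac{17 \sqrt{1304086971}}{649}$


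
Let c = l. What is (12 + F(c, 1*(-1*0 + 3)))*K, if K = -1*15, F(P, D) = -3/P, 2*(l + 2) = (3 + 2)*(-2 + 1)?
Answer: -190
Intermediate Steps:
l = -9/2 (l = -2 + ((3 + 2)*(-2 + 1))/2 = -2 + (5*(-1))/2 = -2 + (½)*(-5) = -2 - 5/2 = -9/2 ≈ -4.5000)
c = -9/2 ≈ -4.5000
K = -15
(12 + F(c, 1*(-1*0 + 3)))*K = (12 - 3/(-9/2))*(-15) = (12 - 3*(-2/9))*(-15) = (12 + ⅔)*(-15) = (38/3)*(-15) = -190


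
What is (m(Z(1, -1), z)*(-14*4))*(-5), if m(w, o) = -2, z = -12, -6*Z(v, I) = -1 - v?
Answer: -560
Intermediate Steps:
Z(v, I) = 1/6 + v/6 (Z(v, I) = -(-1 - v)/6 = 1/6 + v/6)
(m(Z(1, -1), z)*(-14*4))*(-5) = -(-28)*4*(-5) = -2*(-56)*(-5) = 112*(-5) = -560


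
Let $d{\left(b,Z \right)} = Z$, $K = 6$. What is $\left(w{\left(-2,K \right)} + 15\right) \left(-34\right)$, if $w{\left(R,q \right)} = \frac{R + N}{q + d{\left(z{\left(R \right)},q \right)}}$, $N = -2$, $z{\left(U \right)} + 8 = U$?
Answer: $- \frac{1496}{3} \approx -498.67$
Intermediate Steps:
$z{\left(U \right)} = -8 + U$
$w{\left(R,q \right)} = \frac{-2 + R}{2 q}$ ($w{\left(R,q \right)} = \frac{R - 2}{q + q} = \frac{-2 + R}{2 q}$)
$\left(w{\left(-2,K \right)} + 15\right) \left(-34\right) = \left(\frac{-2 - 2}{2 \cdot 6} + 15\right) \left(-34\right) = \left(\frac{1}{2} \cdot \frac{1}{6} \left(-4\right) + 15\right) \left(-34\right) = \left(- \frac{1}{3} + 15\right) \left(-34\right) = \frac{44}{3} \left(-34\right) = - \frac{1496}{3}$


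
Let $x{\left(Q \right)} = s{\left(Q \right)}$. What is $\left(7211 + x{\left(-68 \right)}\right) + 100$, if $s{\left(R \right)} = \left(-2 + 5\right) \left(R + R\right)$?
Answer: $6903$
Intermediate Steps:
$s{\left(R \right)} = 6 R$ ($s{\left(R \right)} = 3 \cdot 2 R = 6 R$)
$x{\left(Q \right)} = 6 Q$
$\left(7211 + x{\left(-68 \right)}\right) + 100 = \left(7211 + 6 \left(-68\right)\right) + 100 = \left(7211 - 408\right) + 100 = 6803 + 100 = 6903$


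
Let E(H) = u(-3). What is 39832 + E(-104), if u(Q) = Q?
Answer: 39829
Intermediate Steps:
E(H) = -3
39832 + E(-104) = 39832 - 3 = 39829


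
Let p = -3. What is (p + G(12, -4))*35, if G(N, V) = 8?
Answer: 175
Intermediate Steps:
(p + G(12, -4))*35 = (-3 + 8)*35 = 5*35 = 175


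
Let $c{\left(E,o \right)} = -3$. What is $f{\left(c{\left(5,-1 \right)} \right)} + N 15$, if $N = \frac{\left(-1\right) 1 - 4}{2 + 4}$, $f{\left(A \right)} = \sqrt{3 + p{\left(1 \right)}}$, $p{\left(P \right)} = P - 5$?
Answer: $- \frac{25}{2} + i \approx -12.5 + 1.0 i$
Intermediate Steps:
$p{\left(P \right)} = -5 + P$ ($p{\left(P \right)} = P - 5 = -5 + P$)
$f{\left(A \right)} = i$ ($f{\left(A \right)} = \sqrt{3 + \left(-5 + 1\right)} = \sqrt{3 - 4} = \sqrt{-1} = i$)
$N = - \frac{5}{6}$ ($N = \frac{-1 - 4}{6} = \left(-5\right) \frac{1}{6} = - \frac{5}{6} \approx -0.83333$)
$f{\left(c{\left(5,-1 \right)} \right)} + N 15 = i - \frac{25}{2} = - \frac{25}{2} + i$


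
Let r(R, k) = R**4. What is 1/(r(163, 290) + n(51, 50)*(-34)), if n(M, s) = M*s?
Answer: 1/705825061 ≈ 1.4168e-9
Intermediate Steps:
1/(r(163, 290) + n(51, 50)*(-34)) = 1/(163**4 + (51*50)*(-34)) = 1/(705911761 + 2550*(-34)) = 1/(705911761 - 86700) = 1/705825061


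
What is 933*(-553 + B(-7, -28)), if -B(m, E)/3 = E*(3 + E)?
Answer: -2475249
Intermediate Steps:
B(m, E) = -3*E*(3 + E)
933*(-553 + B(-7, -28)) = 933*(-553 - 3*(-28)*(3 - 28)) = 933*(-553 - 3*(-28)*(-25)) = 933*(-553 - 2100) = 933*(-2653) = -2475249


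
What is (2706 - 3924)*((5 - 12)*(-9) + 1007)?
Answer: -1303260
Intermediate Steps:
(2706 - 3924)*((5 - 12)*(-9) + 1007) = -1218*(-7*(-9) + 1007) = -1218*(63 + 1007) = -1218*1070 = -1303260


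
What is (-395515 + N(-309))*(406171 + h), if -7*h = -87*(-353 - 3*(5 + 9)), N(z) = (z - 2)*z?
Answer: -841009242112/7 ≈ -1.2014e+11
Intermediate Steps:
N(z) = z*(-2 + z) (N(z) = (-2 + z)*z = z*(-2 + z))
h = -34365/7 (h = -(-87)*(-353 - 3*(5 + 9))/7 = -(-87)*(-353 - 3*14)/7 = -(-87)*(-353 - 42)/7 = -(-87)*(-395)/7 = -⅐*34365 = -34365/7 ≈ -4909.3)
(-395515 + N(-309))*(406171 + h) = (-395515 - 309*(-2 - 309))*(406171 - 34365/7) = (-395515 - 309*(-311))*(2808832/7) = (-395515 + 96099)*(2808832/7) = -299416*2808832/7 = -841009242112/7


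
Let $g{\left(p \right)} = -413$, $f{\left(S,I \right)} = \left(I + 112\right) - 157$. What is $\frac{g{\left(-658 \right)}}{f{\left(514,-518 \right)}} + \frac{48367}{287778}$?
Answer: $\frac{146082935}{162019014} \approx 0.90164$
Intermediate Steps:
$f{\left(S,I \right)} = -45 + I$ ($f{\left(S,I \right)} = \left(112 + I\right) - 157 = -45 + I$)
$\frac{g{\left(-658 \right)}}{f{\left(514,-518 \right)}} + \frac{48367}{287778} = - \frac{413}{-45 - 518} + \frac{48367}{287778} = - \frac{413}{-563} + 48367 \cdot \frac{1}{287778} = \left(-413\right) \left(- \frac{1}{563}\right) + \frac{48367}{287778} = \frac{413}{563} + \frac{48367}{287778} = \frac{146082935}{162019014}$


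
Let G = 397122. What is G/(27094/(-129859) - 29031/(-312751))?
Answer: -520275067683558/151733515 ≈ -3.4289e+6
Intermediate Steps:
G/(27094/(-129859) - 29031/(-312751)) = 397122/(27094/(-129859) - 29031/(-312751)) = 397122/(27094*(-1/129859) - 29031*(-1/312751)) = 397122/(-874/4189 + 29031/312751) = 397122/(-151733515/1310113939) = 397122*(-1310113939/151733515) = -520275067683558/151733515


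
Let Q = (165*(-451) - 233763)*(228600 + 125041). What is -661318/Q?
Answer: 330659/54492188049 ≈ 6.0680e-6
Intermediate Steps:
Q = -108984376098 (Q = (-74415 - 233763)*353641 = -308178*353641 = -108984376098)
-661318/Q = -661318/(-108984376098) = -661318*(-1/108984376098) = 330659/54492188049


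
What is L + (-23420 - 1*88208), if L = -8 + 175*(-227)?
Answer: -151361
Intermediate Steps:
L = -39733 (L = -8 - 39725 = -39733)
L + (-23420 - 1*88208) = -39733 + (-23420 - 1*88208) = -39733 + (-23420 - 88208) = -39733 - 111628 = -151361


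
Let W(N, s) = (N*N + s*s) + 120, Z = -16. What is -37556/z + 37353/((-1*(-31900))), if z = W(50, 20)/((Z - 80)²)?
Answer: -552049532817/4816900 ≈ -1.1461e+5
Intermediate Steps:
W(N, s) = 120 + N² + s² (W(N, s) = (N² + s²) + 120 = 120 + N² + s²)
z = 755/2304 (z = (120 + 50² + 20²)/((-16 - 80)²) = (120 + 2500 + 400)/((-96)²) = 3020/9216 = 3020*(1/9216) = 755/2304 ≈ 0.32769)
-37556/z + 37353/((-1*(-31900))) = -37556/755/2304 + 37353/((-1*(-31900))) = -37556*2304/755 + 37353/31900 = -86529024/755 + 37353*(1/31900) = -86529024/755 + 37353/31900 = -552049532817/4816900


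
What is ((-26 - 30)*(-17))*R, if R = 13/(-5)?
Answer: -12376/5 ≈ -2475.2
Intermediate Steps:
R = -13/5 (R = 13*(-1/5) = -13/5 ≈ -2.6000)
((-26 - 30)*(-17))*R = ((-26 - 30)*(-17))*(-13/5) = -56*(-17)*(-13/5) = 952*(-13/5) = -12376/5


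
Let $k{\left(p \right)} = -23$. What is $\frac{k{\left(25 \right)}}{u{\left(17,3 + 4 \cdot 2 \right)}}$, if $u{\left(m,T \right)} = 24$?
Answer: $- \frac{23}{24} \approx -0.95833$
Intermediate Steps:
$\frac{k{\left(25 \right)}}{u{\left(17,3 + 4 \cdot 2 \right)}} = - \frac{23}{24}$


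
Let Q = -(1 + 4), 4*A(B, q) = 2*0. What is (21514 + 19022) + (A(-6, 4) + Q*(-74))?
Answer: 40906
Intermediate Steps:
A(B, q) = 0 (A(B, q) = (2*0)/4 = (¼)*0 = 0)
Q = -5 (Q = -1*5 = -5)
(21514 + 19022) + (A(-6, 4) + Q*(-74)) = (21514 + 19022) + (0 - 5*(-74)) = 40536 + (0 + 370) = 40536 + 370 = 40906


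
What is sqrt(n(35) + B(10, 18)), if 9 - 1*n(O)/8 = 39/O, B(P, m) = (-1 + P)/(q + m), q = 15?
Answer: sqrt(9391305)/385 ≈ 7.9598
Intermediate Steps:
B(P, m) = (-1 + P)/(15 + m)
n(O) = 72 - 312/O
sqrt(n(35) + B(10, 18)) = sqrt((72 - 312/35) + (-1 + 10)/(15 + 18)) = sqrt((72 - 312*1/35) + 9/33) = sqrt((72 - 312/35) + (1/33)*9) = sqrt(2208/35 + 3/11) = sqrt(24393/385) = sqrt(9391305)/385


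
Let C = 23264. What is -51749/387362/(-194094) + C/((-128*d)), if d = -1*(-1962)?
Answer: -168700083871/1821139058456 ≈ -0.092634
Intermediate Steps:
d = 1962
-51749/387362/(-194094) + C/((-128*d)) = -51749/387362/(-194094) + 23264/((-128*1962)) = -51749*1/387362*(-1/194094) + 23264/(-251136) = -51749/387362*(-1/194094) + 23264*(-1/251136) = 51749/75184640028 - 727/7848 = -168700083871/1821139058456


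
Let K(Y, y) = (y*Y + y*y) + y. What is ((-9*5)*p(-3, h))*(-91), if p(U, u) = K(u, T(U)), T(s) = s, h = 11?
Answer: -110565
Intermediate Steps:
K(Y, y) = y + y² + Y*y (K(Y, y) = (Y*y + y²) + y = (y² + Y*y) + y = y + y² + Y*y)
p(U, u) = U*(1 + U + u) (p(U, u) = U*(1 + u + U) = U*(1 + U + u))
((-9*5)*p(-3, h))*(-91) = ((-9*5)*(-3*(1 - 3 + 11)))*(-91) = -(-135)*9*(-91) = -45*(-27)*(-91) = 1215*(-91) = -110565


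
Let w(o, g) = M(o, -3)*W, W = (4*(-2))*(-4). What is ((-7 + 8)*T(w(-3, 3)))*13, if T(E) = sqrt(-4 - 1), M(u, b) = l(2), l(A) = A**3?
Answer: 13*I*sqrt(5) ≈ 29.069*I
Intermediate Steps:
M(u, b) = 8 (M(u, b) = 2**3 = 8)
W = 32 (W = -8*(-4) = 32)
w(o, g) = 256 (w(o, g) = 8*32 = 256)
T(E) = I*sqrt(5) (T(E) = sqrt(-5) = I*sqrt(5))
((-7 + 8)*T(w(-3, 3)))*13 = ((-7 + 8)*(I*sqrt(5)))*13 = (1*(I*sqrt(5)))*13 = (I*sqrt(5))*13 = 13*I*sqrt(5)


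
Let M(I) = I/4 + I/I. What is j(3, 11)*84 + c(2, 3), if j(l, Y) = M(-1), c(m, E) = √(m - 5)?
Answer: 63 + I*√3 ≈ 63.0 + 1.732*I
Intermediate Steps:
c(m, E) = √(-5 + m)
M(I) = 1 + I/4 (M(I) = I*(¼) + 1 = I/4 + 1 = 1 + I/4)
j(l, Y) = ¾ (j(l, Y) = 1 + (¼)*(-1) = 1 - ¼ = ¾)
j(3, 11)*84 + c(2, 3) = (¾)*84 + √(-5 + 2) = 63 + √(-3) = 63 + I*√3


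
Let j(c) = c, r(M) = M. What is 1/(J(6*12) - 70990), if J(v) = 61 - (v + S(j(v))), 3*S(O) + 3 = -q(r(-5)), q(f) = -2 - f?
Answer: -1/70999 ≈ -1.4085e-5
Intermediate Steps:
S(O) = -2 (S(O) = -1 + (-(-2 - 1*(-5)))/3 = -1 + (-(-2 + 5))/3 = -1 + (-1*3)/3 = -1 + (⅓)*(-3) = -1 - 1 = -2)
J(v) = 63 - v (J(v) = 61 - (v - 2) = 61 - (-2 + v) = 61 + (2 - v) = 63 - v)
1/(J(6*12) - 70990) = 1/((63 - 6*12) - 70990) = 1/((63 - 1*72) - 70990) = 1/((63 - 72) - 70990) = 1/(-9 - 70990) = 1/(-70999) = -1/70999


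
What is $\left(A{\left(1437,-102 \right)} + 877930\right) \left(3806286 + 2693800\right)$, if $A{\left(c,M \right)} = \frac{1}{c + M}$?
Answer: $\frac{7618338376643386}{1335} \approx 5.7066 \cdot 10^{12}$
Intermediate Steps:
$A{\left(c,M \right)} = \frac{1}{M + c}$
$\left(A{\left(1437,-102 \right)} + 877930\right) \left(3806286 + 2693800\right) = \left(\frac{1}{-102 + 1437} + 877930\right) \left(3806286 + 2693800\right) = \left(\frac{1}{1335} + 877930\right) 6500086 = \frac{1172036551}{1335} \cdot 6500086 = \frac{7618338376643386}{1335}$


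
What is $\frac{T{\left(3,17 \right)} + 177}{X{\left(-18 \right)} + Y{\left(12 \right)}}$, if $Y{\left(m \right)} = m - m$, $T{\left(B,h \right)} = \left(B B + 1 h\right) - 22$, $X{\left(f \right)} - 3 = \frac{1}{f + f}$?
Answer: $\frac{6516}{107} \approx 60.897$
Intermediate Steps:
$X{\left(f \right)} = 3 + \frac{1}{2 f}$ ($X{\left(f \right)} = 3 + \frac{1}{f + f} = 3 + \frac{1}{2 f}$)
$T{\left(B,h \right)} = -22 + h + B^{2}$ ($T{\left(B,h \right)} = \left(B^{2} + h\right) - 22 = \left(h + B^{2}\right) - 22 = -22 + h + B^{2}$)
$Y{\left(m \right)} = 0$
$\frac{T{\left(3,17 \right)} + 177}{X{\left(-18 \right)} + Y{\left(12 \right)}} = \frac{\left(-22 + 17 + 3^{2}\right) + 177}{\left(3 + \frac{1}{2 \left(-18\right)}\right) + 0} = \frac{\left(-22 + 17 + 9\right) + 177}{\left(3 + \frac{1}{2} \left(- \frac{1}{18}\right)\right) + 0} = \frac{4 + 177}{\left(3 - \frac{1}{36}\right) + 0} = \frac{181}{\frac{107}{36} + 0} = \frac{181}{\frac{107}{36}} = 181 \cdot \frac{36}{107} = \frac{6516}{107}$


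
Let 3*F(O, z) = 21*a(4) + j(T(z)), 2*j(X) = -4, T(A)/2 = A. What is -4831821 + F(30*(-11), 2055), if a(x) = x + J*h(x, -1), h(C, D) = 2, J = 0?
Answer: -14495381/3 ≈ -4.8318e+6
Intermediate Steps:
T(A) = 2*A
j(X) = -2 (j(X) = (1/2)*(-4) = -2)
a(x) = x (a(x) = x + 0*2 = x + 0 = x)
F(O, z) = 82/3 (F(O, z) = (21*4 - 2)/3 = (84 - 2)/3 = (1/3)*82 = 82/3)
-4831821 + F(30*(-11), 2055) = -4831821 + 82/3 = -14495381/3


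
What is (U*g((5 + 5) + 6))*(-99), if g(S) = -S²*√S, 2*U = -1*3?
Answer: -152064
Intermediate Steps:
U = -3/2 (U = (-1*3)/2 = (½)*(-3) = -3/2 ≈ -1.5000)
g(S) = -S^(5/2)
(U*g((5 + 5) + 6))*(-99) = -(-3)*((5 + 5) + 6)^(5/2)/2*(-99) = -(-3)*(10 + 6)^(5/2)/2*(-99) = -(-3)*16^(5/2)/2*(-99) = -(-3)*1024/2*(-99) = -3/2*(-1024)*(-99) = 1536*(-99) = -152064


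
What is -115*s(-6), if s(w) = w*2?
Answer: 1380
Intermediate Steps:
s(w) = 2*w
-115*s(-6) = -230*(-6) = -115*(-12) = 1380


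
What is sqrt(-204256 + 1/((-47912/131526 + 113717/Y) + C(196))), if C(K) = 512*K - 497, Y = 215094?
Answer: 29*I*sqrt(53839027327130191070694540941590)/470824646634839 ≈ 451.95*I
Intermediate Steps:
C(K) = -497 + 512*K
sqrt(-204256 + 1/((-47912/131526 + 113717/Y) + C(196))) = sqrt(-204256 + 1/((-47912/131526 + 113717/215094) + (-497 + 512*196))) = sqrt(-204256 + 1/((-47912*1/131526 + 113717*(1/215094)) + (-497 + 100352))) = sqrt(-204256 + 1/((-23956/65763 + 113717/215094) + 99855)) = sqrt(-204256 + 1/(775193069/4715075574 + 99855)) = sqrt(-204256 + 1/(470824646634839/4715075574)) = sqrt(-204256 + 4715075574/470824646634839) = sqrt(-96168759018330599210/470824646634839) = 29*I*sqrt(53839027327130191070694540941590)/470824646634839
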